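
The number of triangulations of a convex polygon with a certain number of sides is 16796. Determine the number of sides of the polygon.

Triangulations of a convex m-gon are counted by C_{m−2}, and C_10 = 16796.
So m − 2 = 10, giving m = 12 sides.

12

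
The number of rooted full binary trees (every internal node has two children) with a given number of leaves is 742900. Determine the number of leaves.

Full binary trees with L leaves are counted by C_{L−1}, and C_13 = 742900.
So the index is 13, and the number of leaves is 13 + 1 = 14.

14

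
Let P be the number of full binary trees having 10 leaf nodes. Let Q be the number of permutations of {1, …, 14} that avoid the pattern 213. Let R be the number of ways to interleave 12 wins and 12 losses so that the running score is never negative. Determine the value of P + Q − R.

2471290

A full binary tree with L leaves has L−1 internal nodes and is counted by C_{L−1}; L = 10 gives C_9. So P = C_9 = 4862.
For any fixed pattern of length 3, the pattern-avoiding permutations of [14] number C_14. So Q = C_14 = 2674440.
Ballot sequences with n votes each where one side never trails are Dyck words, counted by C_n; here n = 12. So R = C_12 = 208012.
P + Q − R = 4862 + 2674440 − 208012 = 2471290.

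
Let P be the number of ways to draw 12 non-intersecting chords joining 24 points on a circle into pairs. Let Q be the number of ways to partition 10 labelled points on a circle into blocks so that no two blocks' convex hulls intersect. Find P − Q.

Non-crossing perfect matchings of 2n points on a circle are counted by C_n; with 24 points, n = 12. So P = C_12 = 208012.
The non-crossing partitions of [10] form a lattice of size C_10. So Q = C_10 = 16796.
P − Q = 208012 − 16796 = 191216.

191216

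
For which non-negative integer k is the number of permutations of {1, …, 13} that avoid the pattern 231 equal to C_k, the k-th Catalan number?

Permutations of [n] avoiding any single length-3 pattern are counted by C_n; here n = 13.

13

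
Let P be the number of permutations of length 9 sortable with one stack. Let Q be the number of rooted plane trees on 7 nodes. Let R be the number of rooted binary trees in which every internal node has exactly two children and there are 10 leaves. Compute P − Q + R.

9592

Stack-sortable permutations are exactly the 231-avoiding ones, counted by C_n; here n = 9. So P = C_9 = 4862.
A rooted plane tree on 7 nodes has 6 edges, and such trees are counted by C_6. So Q = C_6 = 132.
A full binary tree with L leaves has L−1 internal nodes and is counted by C_{L−1}; L = 10 gives C_9. So R = C_9 = 4862.
P − Q + R = 4862 − 132 + 4862 = 9592.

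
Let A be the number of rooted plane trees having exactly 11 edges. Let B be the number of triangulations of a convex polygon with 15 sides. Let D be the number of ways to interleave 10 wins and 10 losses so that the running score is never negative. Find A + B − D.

A rooted plane tree with 11 edges has 12 nodes, and the count is C_11. So A = C_11 = 58786.
The number of triangulations of a 15-gon is the Catalan number C_13 (index = sides − 2). So B = C_13 = 742900.
Reading a vote for the leader as '(' and for the other as ')' turns such a sequence into a balanced string of 10 pairs, so the count is C_10. So D = C_10 = 16796.
A + B − D = 58786 + 742900 − 16796 = 784890.

784890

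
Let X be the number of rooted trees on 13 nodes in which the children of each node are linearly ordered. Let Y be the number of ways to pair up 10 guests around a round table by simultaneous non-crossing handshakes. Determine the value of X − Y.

Rooted ordered (plane) trees on m nodes have m−1 edges and are counted by C_{m−1}; m = 13 gives C_12. So X = C_12 = 208012.
Non-crossing handshake pairings of 2n people are counted by C_n; 10 people gives n = 5. So Y = C_5 = 42.
X − Y = 208012 − 42 = 207970.

207970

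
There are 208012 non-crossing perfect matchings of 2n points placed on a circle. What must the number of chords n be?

12

Non-crossing pairings of 2n points on a circle are counted by C_n. The Catalan number equal to 208012 is C_12.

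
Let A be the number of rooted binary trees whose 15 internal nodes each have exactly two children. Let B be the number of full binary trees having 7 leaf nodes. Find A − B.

9694713

Full binary trees with n internal nodes are counted by C_n; here n = 15. So A = C_15 = 9694845.
A full binary tree with L leaves has L−1 internal nodes and is counted by C_{L−1}; L = 7 gives C_6. So B = C_6 = 132.
A − B = 9694845 − 132 = 9694713.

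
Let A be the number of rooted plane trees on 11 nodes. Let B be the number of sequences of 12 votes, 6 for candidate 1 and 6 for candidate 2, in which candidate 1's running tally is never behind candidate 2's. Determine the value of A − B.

A rooted plane tree on 11 nodes has 10 edges, and such trees are counted by C_10. So A = C_10 = 16796.
Ballot sequences with n votes each where one side never trails are Dyck words, counted by C_n; here n = 6. So B = C_6 = 132.
A − B = 16796 − 132 = 16664.

16664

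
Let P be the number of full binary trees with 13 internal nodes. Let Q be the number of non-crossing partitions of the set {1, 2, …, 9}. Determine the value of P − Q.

738038

Full binary trees with n internal nodes are counted by C_n; here n = 13. So P = C_13 = 742900.
The non-crossing partitions of [9] form a lattice of size C_9. So Q = C_9 = 4862.
P − Q = 742900 − 4862 = 738038.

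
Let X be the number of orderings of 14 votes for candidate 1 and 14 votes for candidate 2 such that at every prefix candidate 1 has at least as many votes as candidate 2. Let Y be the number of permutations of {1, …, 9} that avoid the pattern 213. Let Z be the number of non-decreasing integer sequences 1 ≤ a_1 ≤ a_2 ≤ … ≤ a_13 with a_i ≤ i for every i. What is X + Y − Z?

Ballot sequences with n votes each where one side never trails are Dyck words, counted by C_n; here n = 14. So X = C_14 = 2674440.
For any fixed pattern of length 3, the pattern-avoiding permutations of [9] number C_9. So Y = C_9 = 4862.
Weakly increasing sequences with a_i ≤ i biject with Dyck paths of semilength 13, so there are C_13. So Z = C_13 = 742900.
X + Y − Z = 2674440 + 4862 − 742900 = 1936402.

1936402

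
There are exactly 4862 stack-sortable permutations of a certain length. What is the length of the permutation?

9

Stack-sortable permutations of [n] are counted by C_n. The Catalan number equal to 4862 is C_9.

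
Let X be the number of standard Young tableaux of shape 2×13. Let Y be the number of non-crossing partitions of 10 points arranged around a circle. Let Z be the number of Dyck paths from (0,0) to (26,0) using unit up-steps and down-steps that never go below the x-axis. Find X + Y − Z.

16796

By the hook-length formula (or a Dyck-path bijection), SYT of shape 2×13 number C_13. So X = C_13 = 742900.
Non-crossing partitions of an n-element set are counted by C_n; here n = 10. So Y = C_10 = 16796.
Dyck paths of semilength n (length 2n) are counted by C_n; here n = 13. So Z = C_13 = 742900.
X + Y − Z = 742900 + 16796 − 742900 = 16796.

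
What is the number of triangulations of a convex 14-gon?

208012

A convex 14-gon is triangulated into 12 triangles, and the number of such triangulations is the Catalan number C_{14−2} = C_12.
C_12 = C_11 · 2(2·11+1)/(11+2) = 58786 · 46/13 = 208012.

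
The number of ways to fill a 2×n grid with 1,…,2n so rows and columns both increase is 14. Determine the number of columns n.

4

Standard Young tableaux of shape 2×n are counted by C_n. The Catalan number equal to 14 is C_4.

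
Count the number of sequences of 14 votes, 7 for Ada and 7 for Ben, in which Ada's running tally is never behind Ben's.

Reading a vote for the leader as '(' and for the other as ')' turns such a sequence into a balanced string of 7 pairs, so the count is C_7.
C_7 = C_6 · 2(2·6+1)/(6+2) = 132 · 26/8 = 429.

429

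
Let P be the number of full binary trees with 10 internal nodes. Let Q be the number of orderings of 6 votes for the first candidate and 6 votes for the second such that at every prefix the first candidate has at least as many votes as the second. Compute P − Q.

Full binary trees with n internal nodes are counted by C_n; here n = 10. So P = C_10 = 16796.
Reading a vote for the leader as '(' and for the other as ')' turns such a sequence into a balanced string of 6 pairs, so the count is C_6. So Q = C_6 = 132.
P − Q = 16796 − 132 = 16664.

16664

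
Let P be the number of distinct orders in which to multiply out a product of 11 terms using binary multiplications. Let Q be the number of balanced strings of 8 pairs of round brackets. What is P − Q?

15366

Ways to associate a product of 11 factors correspond to binary trees on 11 leaves, so the count is C_10. So P = C_10 = 16796.
Balanced strings of n pairs of brackets are counted by C_n; here n = 8. So Q = C_8 = 1430.
P − Q = 16796 − 1430 = 15366.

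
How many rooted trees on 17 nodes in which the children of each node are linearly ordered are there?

35357670

A rooted plane tree on 17 nodes has 16 edges, and such trees are counted by C_16.
C_16 = C(32,16)/17 = 601080390/17 = 35357670.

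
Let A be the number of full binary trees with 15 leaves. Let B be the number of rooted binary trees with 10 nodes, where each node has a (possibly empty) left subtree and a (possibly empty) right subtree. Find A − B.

2657644

A full binary tree with L leaves has L−1 internal nodes and is counted by C_{L−1}; L = 15 gives C_14. So A = C_14 = 2674440.
There are C_n binary search tree shapes on n keys; with n = 10 that is C_10. So B = C_10 = 16796.
A − B = 2674440 − 16796 = 2657644.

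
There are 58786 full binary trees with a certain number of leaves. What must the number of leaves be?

Full binary trees with L leaves are counted by C_{L−1}. Since C_11 = 58786, the index is 11.
So the index is 11, and the number of leaves is 11 + 1 = 12.

12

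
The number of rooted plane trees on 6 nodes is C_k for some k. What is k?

5

A rooted plane tree on 6 nodes has 5 edges, and such trees are counted by C_5.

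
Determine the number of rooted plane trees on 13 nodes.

208012

Rooted ordered (plane) trees on m nodes have m−1 edges and are counted by C_{m−1}; m = 13 gives C_12.
C_12 = 208012.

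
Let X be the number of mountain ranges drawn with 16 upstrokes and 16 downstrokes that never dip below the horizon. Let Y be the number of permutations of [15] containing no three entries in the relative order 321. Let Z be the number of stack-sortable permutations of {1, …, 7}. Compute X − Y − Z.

Paths of 16 up- and 16 down-steps that never dip below the axis are Dyck paths; their count is C_16. So X = C_16 = 35357670.
For any fixed pattern of length 3, the pattern-avoiding permutations of [15] number C_15. So Y = C_15 = 9694845.
By Knuth's characterisation, the stack-sortable permutations of length 7 are the 231-avoiders, numbering C_7. So Z = C_7 = 429.
X − Y − Z = 35357670 − 9694845 − 429 = 25662396.

25662396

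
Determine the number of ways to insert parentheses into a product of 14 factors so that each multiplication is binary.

742900

Ways to associate a product of 14 factors correspond to binary trees on 14 leaves, so the count is C_13.
C_13 = C(26,13)/14 = 10400600/14 = 742900.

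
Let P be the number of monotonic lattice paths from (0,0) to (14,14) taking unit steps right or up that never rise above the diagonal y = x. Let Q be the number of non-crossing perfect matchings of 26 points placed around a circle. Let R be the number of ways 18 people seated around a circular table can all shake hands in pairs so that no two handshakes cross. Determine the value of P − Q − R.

1926678

Monotone paths in an n×n grid that stay weakly below the diagonal are counted by C_n; here n = 14. So P = C_14 = 2674440.
Non-crossing perfect matchings of 2n points on a circle are counted by C_n; with 26 points, n = 13. So Q = C_13 = 742900.
Non-crossing handshake pairings of 2n people are counted by C_n; 18 people gives n = 9. So R = C_9 = 4862.
P − Q − R = 2674440 − 742900 − 4862 = 1926678.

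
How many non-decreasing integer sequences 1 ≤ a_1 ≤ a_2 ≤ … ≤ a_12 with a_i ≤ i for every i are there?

208012

Weakly increasing sequences with a_i ≤ i biject with Dyck paths of semilength 12, so there are C_12.
C_12 = 208012.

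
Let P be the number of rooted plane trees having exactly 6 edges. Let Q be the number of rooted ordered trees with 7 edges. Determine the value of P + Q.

561

A rooted plane tree with 6 edges has 7 nodes, and the count is C_6. So P = C_6 = 132.
A rooted plane tree with 7 edges has 8 nodes, and the count is C_7. So Q = C_7 = 429.
P + Q = 132 + 429 = 561.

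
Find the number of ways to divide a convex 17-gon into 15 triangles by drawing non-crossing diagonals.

Triangulations of a convex m-gon are counted by C_{m−2}; with m = 17 this is C_15.
C_15 = C(30,15)/16 = 155117520/16 = 9694845.

9694845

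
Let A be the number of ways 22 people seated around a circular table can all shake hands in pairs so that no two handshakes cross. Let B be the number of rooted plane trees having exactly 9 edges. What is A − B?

53924

Non-crossing handshake pairings of 2n people are counted by C_n; 22 people gives n = 11. So A = C_11 = 58786.
Rooted ordered trees with n edges are counted by C_n; here n = 9. So B = C_9 = 4862.
A − B = 58786 − 4862 = 53924.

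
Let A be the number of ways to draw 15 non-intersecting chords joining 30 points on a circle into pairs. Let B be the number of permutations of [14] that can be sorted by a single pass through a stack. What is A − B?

Non-crossing perfect matchings of 2n points on a circle are counted by C_n; with 30 points, n = 15. So A = C_15 = 9694845.
Stack-sortable permutations are exactly the 231-avoiding ones, counted by C_n; here n = 14. So B = C_14 = 2674440.
A − B = 9694845 − 2674440 = 7020405.

7020405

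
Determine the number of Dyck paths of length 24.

208012

Dyck paths of semilength n (length 2n) are counted by C_n; here n = 12.
C_12 = C_11 · 2(2·11+1)/(11+2) = 58786 · 46/13 = 208012.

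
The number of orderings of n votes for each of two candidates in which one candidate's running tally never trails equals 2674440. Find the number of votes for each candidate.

Such ballot sequences with n votes each are counted by C_n. The Catalan number equal to 2674440 is C_14.

14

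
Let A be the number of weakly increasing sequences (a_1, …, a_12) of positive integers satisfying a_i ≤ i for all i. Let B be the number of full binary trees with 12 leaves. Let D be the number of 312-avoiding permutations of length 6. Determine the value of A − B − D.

149094

Such sub-staircase sequences of length n are counted by C_n; here n = 12. So A = C_12 = 208012.
A full binary tree with L leaves has L−1 internal nodes and is counted by C_{L−1}; L = 12 gives C_11. So B = C_11 = 58786.
For any fixed pattern of length 3, the pattern-avoiding permutations of [6] number C_6. So D = C_6 = 132.
A − B − D = 208012 − 58786 − 132 = 149094.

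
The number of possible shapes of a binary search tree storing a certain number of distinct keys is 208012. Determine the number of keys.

12

Binary search tree shapes on n keys are counted by C_n; 208012 = C_12.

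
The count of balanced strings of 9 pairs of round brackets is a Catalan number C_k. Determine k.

9

Balanced strings of n pairs of brackets are counted by C_n; here n = 9.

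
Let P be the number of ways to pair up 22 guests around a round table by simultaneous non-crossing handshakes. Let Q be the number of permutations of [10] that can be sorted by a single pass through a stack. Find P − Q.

Non-crossing handshake pairings of 2n people are counted by C_n; 22 people gives n = 11. So P = C_11 = 58786.
Stack-sortable permutations are exactly the 231-avoiding ones, counted by C_n; here n = 10. So Q = C_10 = 16796.
P − Q = 58786 − 16796 = 41990.

41990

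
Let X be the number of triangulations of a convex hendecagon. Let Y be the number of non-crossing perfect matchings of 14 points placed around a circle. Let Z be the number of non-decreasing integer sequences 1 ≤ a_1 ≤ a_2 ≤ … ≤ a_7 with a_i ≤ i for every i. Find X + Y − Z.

4862

Triangulations of a convex m-gon are counted by C_{m−2}; with m = 11 this is C_9. So X = C_9 = 4862.
Non-crossing perfect matchings of 2n points on a circle are counted by C_n; with 14 points, n = 7. So Y = C_7 = 429.
Weakly increasing sequences with a_i ≤ i biject with Dyck paths of semilength 7, so there are C_7. So Z = C_7 = 429.
X + Y − Z = 4862 + 429 − 429 = 4862.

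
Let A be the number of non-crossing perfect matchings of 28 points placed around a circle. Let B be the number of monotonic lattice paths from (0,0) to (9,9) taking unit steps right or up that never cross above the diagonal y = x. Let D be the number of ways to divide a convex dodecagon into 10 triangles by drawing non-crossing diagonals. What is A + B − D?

2662506

Pairing 28 circle points by 14 non-crossing chords gives C_14 matchings. So A = C_14 = 2674440.
Monotone paths in an n×n grid that stay weakly below the diagonal are counted by C_n; here n = 9. So B = C_9 = 4862.
A convex 12-gon is triangulated into 10 triangles, and the number of such triangulations is the Catalan number C_{12−2} = C_10. So D = C_10 = 16796.
A + B − D = 2674440 + 4862 − 16796 = 2662506.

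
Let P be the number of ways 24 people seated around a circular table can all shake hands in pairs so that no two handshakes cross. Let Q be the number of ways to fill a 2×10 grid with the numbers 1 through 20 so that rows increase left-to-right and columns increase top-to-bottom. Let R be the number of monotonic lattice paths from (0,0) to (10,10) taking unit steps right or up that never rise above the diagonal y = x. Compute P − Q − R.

174420

With 24 = 2·12 people, non-crossing handshake pairings are non-crossing perfect matchings on a circle, counted by C_12. So P = C_12 = 208012.
By the hook-length formula (or a Dyck-path bijection), SYT of shape 2×10 number C_10. So Q = C_10 = 16796.
Monotone paths in an n×n grid that stay weakly below the diagonal are counted by C_n; here n = 10. So R = C_10 = 16796.
P − Q − R = 208012 − 16796 − 16796 = 174420.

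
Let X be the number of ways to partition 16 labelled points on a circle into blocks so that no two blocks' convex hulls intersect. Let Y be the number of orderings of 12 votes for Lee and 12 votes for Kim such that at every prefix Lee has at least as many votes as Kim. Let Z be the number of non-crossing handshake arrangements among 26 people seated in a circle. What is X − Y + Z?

35892558

The non-crossing partitions of [16] form a lattice of size C_16. So X = C_16 = 35357670.
Reading a vote for the leader as '(' and for the other as ')' turns such a sequence into a balanced string of 12 pairs, so the count is C_12. So Y = C_12 = 208012.
Non-crossing handshake pairings of 2n people are counted by C_n; 26 people gives n = 13. So Z = C_13 = 742900.
X − Y + Z = 35357670 − 208012 + 742900 = 35892558.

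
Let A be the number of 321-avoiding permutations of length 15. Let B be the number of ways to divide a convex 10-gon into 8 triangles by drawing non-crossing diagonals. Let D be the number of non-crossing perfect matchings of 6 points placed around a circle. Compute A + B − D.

Permutations of [n] avoiding any single length-3 pattern are counted by C_n; here n = 15. So A = C_15 = 9694845.
A convex 10-gon is triangulated into 8 triangles, and the number of such triangulations is the Catalan number C_{10−2} = C_8. So B = C_8 = 1430.
Pairing 6 circle points by 3 non-crossing chords gives C_3 matchings. So D = C_3 = 5.
A + B − D = 9694845 + 1430 − 5 = 9696270.

9696270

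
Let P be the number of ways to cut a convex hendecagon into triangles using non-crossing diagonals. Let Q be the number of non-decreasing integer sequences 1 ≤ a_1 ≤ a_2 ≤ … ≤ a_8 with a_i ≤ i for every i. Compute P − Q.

3432

The number of triangulations of an 11-gon is the Catalan number C_9 (index = sides − 2). So P = C_9 = 4862.
Such sub-staircase sequences of length n are counted by C_n; here n = 8. So Q = C_8 = 1430.
P − Q = 4862 − 1430 = 3432.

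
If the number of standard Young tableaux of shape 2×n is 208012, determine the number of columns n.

12

Standard Young tableaux of shape 2×n are counted by C_n. The Catalan number equal to 208012 is C_12.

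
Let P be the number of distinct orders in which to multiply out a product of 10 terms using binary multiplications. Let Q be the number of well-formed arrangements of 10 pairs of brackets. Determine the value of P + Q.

Parenthesizations of m factors correspond to full binary trees with m leaves, counted by C_{m−1}; m = 10 gives C_9. So P = C_9 = 4862.
Balanced strings of n pairs of brackets are counted by C_n; here n = 10. So Q = C_10 = 16796.
P + Q = 4862 + 16796 = 21658.

21658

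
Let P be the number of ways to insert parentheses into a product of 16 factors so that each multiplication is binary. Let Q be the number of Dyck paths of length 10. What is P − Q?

Parenthesizations of m factors correspond to full binary trees with m leaves, counted by C_{m−1}; m = 16 gives C_15. So P = C_15 = 9694845.
A Dyck path with 5 up-steps and 5 down-steps has semilength 5, so there are C_5 of them. So Q = C_5 = 42.
P − Q = 9694845 − 42 = 9694803.

9694803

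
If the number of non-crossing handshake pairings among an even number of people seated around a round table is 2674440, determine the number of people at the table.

Non-crossing handshake pairings of 2n people are counted by C_n; 2674440 = C_14.
So n = 14, and there are 2n = 28 people.

28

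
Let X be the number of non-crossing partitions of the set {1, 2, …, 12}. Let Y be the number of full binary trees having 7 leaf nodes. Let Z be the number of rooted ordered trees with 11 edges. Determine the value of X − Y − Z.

Non-crossing partitions of an n-element set are counted by C_n; here n = 12. So X = C_12 = 208012.
A full binary tree with L leaves has L−1 internal nodes and is counted by C_{L−1}; L = 7 gives C_6. So Y = C_6 = 132.
A rooted plane tree with 11 edges has 12 nodes, and the count is C_11. So Z = C_11 = 58786.
X − Y − Z = 208012 − 132 − 58786 = 149094.

149094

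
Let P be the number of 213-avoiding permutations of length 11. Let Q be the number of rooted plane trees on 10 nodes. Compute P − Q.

For any fixed pattern of length 3, the pattern-avoiding permutations of [11] number C_11. So P = C_11 = 58786.
A rooted plane tree on 10 nodes has 9 edges, and such trees are counted by C_9. So Q = C_9 = 4862.
P − Q = 58786 − 4862 = 53924.

53924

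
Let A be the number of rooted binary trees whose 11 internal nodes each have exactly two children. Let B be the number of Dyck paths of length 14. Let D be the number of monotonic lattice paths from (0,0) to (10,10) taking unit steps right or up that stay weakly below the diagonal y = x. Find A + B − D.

42419

Full binary trees with n internal nodes are counted by C_n; here n = 11. So A = C_11 = 58786.
Paths of 7 up- and 7 down-steps that never dip below the axis are Dyck paths; their count is C_7. So B = C_7 = 429.
Monotone paths in an n×n grid that stay weakly below the diagonal are counted by C_n; here n = 10. So D = C_10 = 16796.
A + B − D = 58786 + 429 − 16796 = 42419.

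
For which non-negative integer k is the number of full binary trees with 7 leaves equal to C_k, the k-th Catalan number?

Full binary trees with 7 leaves have 7−1 = 6 internal nodes, so there are C_6 of them.

6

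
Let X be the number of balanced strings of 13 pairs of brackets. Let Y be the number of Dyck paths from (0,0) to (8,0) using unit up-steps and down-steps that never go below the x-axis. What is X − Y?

With 13 pairs the number of balanced bracket strings is the Catalan number C_13. So X = C_13 = 742900.
A Dyck path with 4 up-steps and 4 down-steps has semilength 4, so there are C_4 of them. So Y = C_4 = 14.
X − Y = 742900 − 14 = 742886.

742886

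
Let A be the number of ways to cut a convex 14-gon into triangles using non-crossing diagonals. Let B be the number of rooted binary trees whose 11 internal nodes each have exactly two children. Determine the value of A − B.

149226

The number of triangulations of a 14-gon is the Catalan number C_12 (index = sides − 2). So A = C_12 = 208012.
The number of full binary trees on 11 internal nodes is the Catalan number C_11. So B = C_11 = 58786.
A − B = 208012 − 58786 = 149226.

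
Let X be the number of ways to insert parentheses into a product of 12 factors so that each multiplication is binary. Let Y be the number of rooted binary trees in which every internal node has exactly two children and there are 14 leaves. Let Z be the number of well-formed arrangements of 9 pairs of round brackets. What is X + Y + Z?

806548

Parenthesizations of m factors correspond to full binary trees with m leaves, counted by C_{m−1}; m = 12 gives C_11. So X = C_11 = 58786.
A full binary tree with L leaves has L−1 internal nodes and is counted by C_{L−1}; L = 14 gives C_13. So Y = C_13 = 742900.
Balanced strings of n pairs of brackets are counted by C_n; here n = 9. So Z = C_9 = 4862.
X + Y + Z = 58786 + 742900 + 4862 = 806548.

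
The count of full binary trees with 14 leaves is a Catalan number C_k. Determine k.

A full binary tree with L leaves has L−1 internal nodes and is counted by C_{L−1}; L = 14 gives C_13.

13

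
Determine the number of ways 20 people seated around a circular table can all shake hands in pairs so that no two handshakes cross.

16796

Non-crossing handshake pairings of 2n people are counted by C_n; 20 people gives n = 10.
C_10 = C(20,10)/11 = 184756/11 = 16796.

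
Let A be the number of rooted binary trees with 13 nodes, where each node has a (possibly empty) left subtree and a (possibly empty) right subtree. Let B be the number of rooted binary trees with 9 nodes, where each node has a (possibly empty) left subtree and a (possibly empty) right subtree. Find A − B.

738038

Binary trees (left/right distinguished) on n nodes are counted by C_n; here n = 13. So A = C_13 = 742900.
Rooted binary trees with 9 nodes (each child slot possibly empty) number C_9. So B = C_9 = 4862.
A − B = 742900 − 4862 = 738038.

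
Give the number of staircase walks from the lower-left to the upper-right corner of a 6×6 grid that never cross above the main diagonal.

132

Sub-diagonal monotone paths from (0,0) to (6,6) biject with Dyck paths of semilength 6, giving C_6.
C_6 = C_5 · 2(2·5+1)/(5+2) = 42 · 22/7 = 132.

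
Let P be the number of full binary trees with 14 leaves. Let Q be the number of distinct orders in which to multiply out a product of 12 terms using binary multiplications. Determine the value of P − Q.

684114

A full binary tree with L leaves has L−1 internal nodes and is counted by C_{L−1}; L = 14 gives C_13. So P = C_13 = 742900.
Parenthesizations of m factors correspond to full binary trees with m leaves, counted by C_{m−1}; m = 12 gives C_11. So Q = C_11 = 58786.
P − Q = 742900 − 58786 = 684114.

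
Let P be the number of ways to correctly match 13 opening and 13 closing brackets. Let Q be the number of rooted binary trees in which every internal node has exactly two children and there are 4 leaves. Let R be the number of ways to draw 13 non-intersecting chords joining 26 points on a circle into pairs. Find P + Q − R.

With 13 pairs the number of balanced bracket strings is the Catalan number C_13. So P = C_13 = 742900.
Full binary trees with 4 leaves have 4−1 = 3 internal nodes, so there are C_3 of them. So Q = C_3 = 5.
Non-crossing perfect matchings of 2n points on a circle are counted by C_n; with 26 points, n = 13. So R = C_13 = 742900.
P + Q − R = 742900 + 5 − 742900 = 5.

5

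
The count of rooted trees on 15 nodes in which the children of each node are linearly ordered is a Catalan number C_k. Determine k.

A rooted plane tree on 15 nodes has 14 edges, and such trees are counted by C_14.

14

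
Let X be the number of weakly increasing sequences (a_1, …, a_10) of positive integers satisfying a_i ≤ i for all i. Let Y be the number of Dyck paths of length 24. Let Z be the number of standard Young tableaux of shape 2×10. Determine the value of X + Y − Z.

208012

Weakly increasing sequences with a_i ≤ i biject with Dyck paths of semilength 10, so there are C_10. So X = C_10 = 16796.
Paths of 12 up- and 12 down-steps that never dip below the axis are Dyck paths; their count is C_12. So Y = C_12 = 208012.
Standard Young tableaux of shape 2×n are counted by C_n; here n = 10. So Z = C_10 = 16796.
X + Y − Z = 16796 + 208012 − 16796 = 208012.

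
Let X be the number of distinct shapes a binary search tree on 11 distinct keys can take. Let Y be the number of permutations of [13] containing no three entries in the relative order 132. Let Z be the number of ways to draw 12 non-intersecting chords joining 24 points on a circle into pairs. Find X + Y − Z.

Binary trees (left/right distinguished) on n nodes are counted by C_n; here n = 11. So X = C_11 = 58786.
Permutations of [n] avoiding any single length-3 pattern are counted by C_n; here n = 13. So Y = C_13 = 742900.
Non-crossing perfect matchings of 2n points on a circle are counted by C_n; with 24 points, n = 12. So Z = C_12 = 208012.
X + Y − Z = 58786 + 742900 − 208012 = 593674.

593674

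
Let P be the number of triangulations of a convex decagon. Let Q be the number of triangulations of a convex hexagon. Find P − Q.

The number of triangulations of a 10-gon is the Catalan number C_8 (index = sides − 2). So P = C_8 = 1430.
Triangulations of a convex m-gon are counted by C_{m−2}; with m = 6 this is C_4. So Q = C_4 = 14.
P − Q = 1430 − 14 = 1416.

1416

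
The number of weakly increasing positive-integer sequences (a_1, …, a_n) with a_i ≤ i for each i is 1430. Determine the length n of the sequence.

8

Such sub-staircase sequences of length n are counted by C_n. The Catalan number equal to 1430 is C_8.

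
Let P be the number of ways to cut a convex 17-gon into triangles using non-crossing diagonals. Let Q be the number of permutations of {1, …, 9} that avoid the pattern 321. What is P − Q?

9689983

The number of triangulations of a 17-gon is the Catalan number C_15 (index = sides − 2). So P = C_15 = 9694845.
For any fixed pattern of length 3, the pattern-avoiding permutations of [9] number C_9. So Q = C_9 = 4862.
P − Q = 9694845 − 4862 = 9689983.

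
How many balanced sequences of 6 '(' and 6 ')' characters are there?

132

With 6 pairs the number of balanced bracket strings is the Catalan number C_6.
C_6 = C(12,6)/7 = 924/7 = 132.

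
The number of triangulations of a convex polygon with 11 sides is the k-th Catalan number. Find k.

9

A convex 11-gon is triangulated into 9 triangles, and the number of such triangulations is the Catalan number C_{11−2} = C_9.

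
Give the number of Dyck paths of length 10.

42

Paths of 5 up- and 5 down-steps that never dip below the axis are Dyck paths; their count is C_5.
C_5 = C_4 · 2(2·4+1)/(4+2) = 14 · 18/6 = 42.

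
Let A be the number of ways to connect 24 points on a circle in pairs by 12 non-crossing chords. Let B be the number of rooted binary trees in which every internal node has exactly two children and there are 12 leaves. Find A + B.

Pairing 24 circle points by 12 non-crossing chords gives C_12 matchings. So A = C_12 = 208012.
A full binary tree with L leaves has L−1 internal nodes and is counted by C_{L−1}; L = 12 gives C_11. So B = C_11 = 58786.
A + B = 208012 + 58786 = 266798.

266798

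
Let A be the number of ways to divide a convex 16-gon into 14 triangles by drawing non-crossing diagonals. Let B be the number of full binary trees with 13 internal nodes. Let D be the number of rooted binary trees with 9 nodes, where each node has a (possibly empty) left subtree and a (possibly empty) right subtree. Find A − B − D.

The number of triangulations of a 16-gon is the Catalan number C_14 (index = sides − 2). So A = C_14 = 2674440.
Full binary trees with n internal nodes are counted by C_n; here n = 13. So B = C_13 = 742900.
Binary trees (left/right distinguished) on n nodes are counted by C_n; here n = 9. So D = C_9 = 4862.
A − B − D = 2674440 − 742900 − 4862 = 1926678.

1926678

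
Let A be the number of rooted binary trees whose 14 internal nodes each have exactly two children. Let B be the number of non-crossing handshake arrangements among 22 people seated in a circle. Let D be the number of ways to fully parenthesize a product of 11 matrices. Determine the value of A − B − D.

Full binary trees with n internal nodes are counted by C_n; here n = 14. So A = C_14 = 2674440.
Non-crossing handshake pairings of 2n people are counted by C_n; 22 people gives n = 11. So B = C_11 = 58786.
Parenthesizations of m factors correspond to full binary trees with m leaves, counted by C_{m−1}; m = 11 gives C_10. So D = C_10 = 16796.
A − B − D = 2674440 − 58786 − 16796 = 2598858.

2598858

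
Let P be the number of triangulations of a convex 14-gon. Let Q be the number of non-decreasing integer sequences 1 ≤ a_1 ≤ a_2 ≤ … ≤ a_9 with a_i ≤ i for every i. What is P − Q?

Triangulations of a convex m-gon are counted by C_{m−2}; with m = 14 this is C_12. So P = C_12 = 208012.
Weakly increasing sequences with a_i ≤ i biject with Dyck paths of semilength 9, so there are C_9. So Q = C_9 = 4862.
P − Q = 208012 − 4862 = 203150.

203150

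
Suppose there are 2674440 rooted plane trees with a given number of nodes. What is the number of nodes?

15

Rooted ordered trees on m nodes are counted by C_{m−1}; 2674440 = C_14.
So the index is 14, and the number of nodes is 14 + 1 = 15.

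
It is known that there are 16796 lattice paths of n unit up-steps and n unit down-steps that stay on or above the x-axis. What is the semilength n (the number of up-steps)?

10

Dyck paths of semilength n are counted by C_n. Since C_10 = 16796, the index is 10.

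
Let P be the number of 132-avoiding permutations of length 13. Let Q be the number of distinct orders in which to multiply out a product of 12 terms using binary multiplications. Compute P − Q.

Permutations of [n] avoiding any single length-3 pattern are counted by C_n; here n = 13. So P = C_13 = 742900.
Parenthesizations of m factors correspond to full binary trees with m leaves, counted by C_{m−1}; m = 12 gives C_11. So Q = C_11 = 58786.
P − Q = 742900 − 58786 = 684114.

684114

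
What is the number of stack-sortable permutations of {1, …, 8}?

1430

By Knuth's characterisation, the stack-sortable permutations of length 8 are the 231-avoiders, numbering C_8.
C_8 = C_7 · 2(2·7+1)/(7+2) = 429 · 30/9 = 1430.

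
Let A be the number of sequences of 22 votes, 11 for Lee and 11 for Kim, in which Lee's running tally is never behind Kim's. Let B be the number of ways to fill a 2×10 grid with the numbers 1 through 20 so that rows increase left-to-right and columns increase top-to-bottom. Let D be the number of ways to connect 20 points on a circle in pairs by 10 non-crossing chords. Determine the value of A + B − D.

58786

Ballot sequences with n votes each where one side never trails are Dyck words, counted by C_n; here n = 11. So A = C_11 = 58786.
By the hook-length formula (or a Dyck-path bijection), SYT of shape 2×10 number C_10. So B = C_10 = 16796.
Pairing 20 circle points by 10 non-crossing chords gives C_10 matchings. So D = C_10 = 16796.
A + B − D = 58786 + 16796 − 16796 = 58786.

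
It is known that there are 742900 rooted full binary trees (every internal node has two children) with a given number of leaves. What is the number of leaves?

14

Full binary trees with L leaves are counted by C_{L−1}, and C_13 = 742900.
So the index is 13, and the number of leaves is 13 + 1 = 14.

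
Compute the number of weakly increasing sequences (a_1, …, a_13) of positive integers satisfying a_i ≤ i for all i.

742900

Weakly increasing sequences with a_i ≤ i biject with Dyck paths of semilength 13, so there are C_13.
C_13 = C_12 · 2(2·12+1)/(12+2) = 208012 · 50/14 = 742900.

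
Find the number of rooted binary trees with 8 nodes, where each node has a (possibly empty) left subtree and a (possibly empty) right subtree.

There are C_n binary search tree shapes on n keys; with n = 8 that is C_8.
C_8 = C(16,8)/9 = 12870/9 = 1430.

1430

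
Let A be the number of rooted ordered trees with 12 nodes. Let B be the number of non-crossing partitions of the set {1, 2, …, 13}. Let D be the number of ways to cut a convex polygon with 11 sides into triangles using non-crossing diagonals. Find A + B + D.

A rooted plane tree on 12 nodes has 11 edges, and such trees are counted by C_11. So A = C_11 = 58786.
The non-crossing partitions of [13] form a lattice of size C_13. So B = C_13 = 742900.
Triangulations of a convex m-gon are counted by C_{m−2}; with m = 11 this is C_9. So D = C_9 = 4862.
A + B + D = 58786 + 742900 + 4862 = 806548.

806548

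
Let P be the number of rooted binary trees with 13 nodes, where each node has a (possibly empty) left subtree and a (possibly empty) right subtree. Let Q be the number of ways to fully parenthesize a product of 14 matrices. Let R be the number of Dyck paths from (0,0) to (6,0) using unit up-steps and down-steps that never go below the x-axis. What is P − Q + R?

5

Binary trees (left/right distinguished) on n nodes are counted by C_n; here n = 13. So P = C_13 = 742900.
Ways to associate a product of 14 factors correspond to binary trees on 14 leaves, so the count is C_13. So Q = C_13 = 742900.
Paths of 3 up- and 3 down-steps that never dip below the axis are Dyck paths; their count is C_3. So R = C_3 = 5.
P − Q + R = 742900 − 742900 + 5 = 5.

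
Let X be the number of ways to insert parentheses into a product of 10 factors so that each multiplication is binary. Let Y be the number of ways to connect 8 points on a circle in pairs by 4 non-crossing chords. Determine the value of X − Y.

Ways to associate a product of 10 factors correspond to binary trees on 10 leaves, so the count is C_9. So X = C_9 = 4862.
Pairing 8 circle points by 4 non-crossing chords gives C_4 matchings. So Y = C_4 = 14.
X − Y = 4862 − 14 = 4848.

4848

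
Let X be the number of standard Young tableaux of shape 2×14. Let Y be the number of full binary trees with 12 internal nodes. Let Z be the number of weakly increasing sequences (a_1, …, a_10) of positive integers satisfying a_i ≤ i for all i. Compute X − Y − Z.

2449632

Standard Young tableaux of shape 2×n are counted by C_n; here n = 14. So X = C_14 = 2674440.
Full binary trees with n internal nodes are counted by C_n; here n = 12. So Y = C_12 = 208012.
Weakly increasing sequences with a_i ≤ i biject with Dyck paths of semilength 10, so there are C_10. So Z = C_10 = 16796.
X − Y − Z = 2674440 − 208012 − 16796 = 2449632.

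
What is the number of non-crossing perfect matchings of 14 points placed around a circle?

Pairing 14 circle points by 7 non-crossing chords gives C_7 matchings.
C_7 = C(14,7)/8 = 3432/8 = 429.

429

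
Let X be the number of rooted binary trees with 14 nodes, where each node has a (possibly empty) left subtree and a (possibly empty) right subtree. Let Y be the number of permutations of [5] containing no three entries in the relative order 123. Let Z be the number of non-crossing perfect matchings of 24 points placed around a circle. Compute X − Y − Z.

2466386

Rooted binary trees with 14 nodes (each child slot possibly empty) number C_14. So X = C_14 = 2674440.
Permutations of [n] avoiding any single length-3 pattern are counted by C_n; here n = 5. So Y = C_5 = 42.
Non-crossing perfect matchings of 2n points on a circle are counted by C_n; with 24 points, n = 12. So Z = C_12 = 208012.
X − Y − Z = 2674440 − 42 − 208012 = 2466386.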